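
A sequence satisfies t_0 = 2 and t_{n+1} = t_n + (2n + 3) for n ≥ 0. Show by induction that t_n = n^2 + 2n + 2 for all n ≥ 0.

Base case: t_0 = 2, and 0^2 + 2·0 + 2 = 2.
Assume t_r = r^2 + 2r + 2.
Then t_{r+1} = t_r + (2r + 3) = (r^2 + 2r + 2) + (2r + 3) = r^2 + 4r + 5,
and (r+1)^2 + 2·(r+1) + 2 = r^2 + 4r + 5.
Hence t_n = n^2 + 2n + 2 for every n ≥ 0, by induction.

t_n = n^2 + 2n + 2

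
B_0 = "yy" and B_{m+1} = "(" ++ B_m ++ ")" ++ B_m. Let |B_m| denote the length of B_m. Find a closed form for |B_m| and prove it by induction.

Claim: |B_m| = 2^{m+2} − 2.

Base case: |B_0| = 2, and 2^{0+2} − 2 = 2.
Assume |B_j| = 2^{j+2} − 2.
Then |B_{j+1}| = 1 + |B_j| + 1 + |B_j| = 2|B_j| + 2 = 2(2^{j+2} − 2) + 2 = 2^{j+3} − 4 + 2 = 2^{j+3} − 2.
By induction, |B_m| = 2^{m+2} − 2 for all m ≥ 0.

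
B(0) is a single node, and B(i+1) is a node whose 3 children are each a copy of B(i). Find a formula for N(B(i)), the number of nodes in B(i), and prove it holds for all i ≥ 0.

Claim: N(B(i)) = (3^{i+1} − 1)/2.

Base case: N(B(0)) = 1, and (3^{0+1} − 1)/2 = 1.
Assume N(B(r)) = (3^{r+1} − 1)/2.
Then N(B(r+1)) = 1 + 3N(B(r)) = 1 + 3·(3^{r+1} − 1)/2 = 1 + (3^{r+2} − 3)/2 = (2 + 3^{r+2} − 3)/2 = (3^{r+2} − 1)/2.
Hence N(B(i)) = (3^{i+1} − 1)/2 for every i ≥ 0, by induction.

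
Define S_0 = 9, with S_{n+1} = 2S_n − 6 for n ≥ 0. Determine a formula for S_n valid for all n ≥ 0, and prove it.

Claim: S_n = 3·2^n + 6.

Base case: S_0 = 9, and 3·2^0 + 6 = 3 + 6 = 9.
Assume S_k = 3·2^k + 6 for some k ≥ 0.
Then S_{k+1} = 2S_k − 6 = 2·(3·2^k + 6) − 6 = 6·2^k + 12 − 6 = 3·2^{k+1} + 6.
Hence S_n = 3·2^n + 6 for every n ≥ 0, by induction.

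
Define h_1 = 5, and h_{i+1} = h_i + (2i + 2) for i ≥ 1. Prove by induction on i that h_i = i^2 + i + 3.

Base case: h_1 = 5, and 1^2 + 1 + 3 = 5.
Assume h_r = r^2 + r + 3.
Then h_{r+1} = h_r + (2r + 2) = (r^2 + r + 3) + (2r + 2) = r^2 + 3r + 5,
and (r+1)^2 + (r+1) + 3 = r^2 + 3r + 5.
By induction, h_i = i^2 + i + 3 for all i ≥ 1.

h_i = i^2 + i + 3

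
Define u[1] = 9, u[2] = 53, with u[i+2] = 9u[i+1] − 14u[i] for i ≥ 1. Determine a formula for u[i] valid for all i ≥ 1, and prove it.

Claim: u[i] = 2^i + 7^i.

Base cases: u[1] = 9 and 2^1 + 7^1 = 9; u[2] = 53 and 2^2 + 7^2 = 53.
Assume u[j] = 2^j + 7^j for all 1 ≤ j ≤ m, where m ≥ 2.
Then u[m+1] = 9u[m] − 14u[m−1] = 9·(2^m + 7^m) − 14·(2^{m−1} + 7^{m−1}) = (9·2 − 14)2^{m−1} + (9·7 − 14)7^{m−1} = 4·2^{m−1} + 49·7^{m−1} = 2^{m+1} + 7^{m+1}.
Hence u[i] = 2^i + 7^i for every i ≥ 1, by strong induction.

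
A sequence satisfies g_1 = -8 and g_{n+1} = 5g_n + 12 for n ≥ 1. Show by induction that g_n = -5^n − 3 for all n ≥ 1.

Base case: g_1 = -8, and -5^1 − 3 = -5 − 3 = -8.
Assume g_k = -5^k − 3 for some k ≥ 1.
Then g_{k+1} = 5g_k + 12 = 5·(-5^k − 3) + 12 = -5^{k+1} − 15 + 12 = -5^{k+1} − 3.
Hence g_n = -5^n − 3 for every n ≥ 1, by induction.

g_n = -5^n − 3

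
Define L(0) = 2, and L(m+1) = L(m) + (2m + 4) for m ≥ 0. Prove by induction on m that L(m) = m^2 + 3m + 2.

Base case: L(0) = 2, and 0^2 + 3·0 + 2 = 2.
Assume L(k) = k^2 + 3k + 2.
Then L(k+1) = L(k) + (2k + 4) = (k^2 + 3k + 2) + (2k + 4) = k^2 + 5k + 6,
and (k+1)^2 + 3·(k+1) + 2 = k^2 + 5k + 6.
Hence L(m) = m^2 + 3m + 2 for every m ≥ 0, by induction.

L(m) = m^2 + 3m + 2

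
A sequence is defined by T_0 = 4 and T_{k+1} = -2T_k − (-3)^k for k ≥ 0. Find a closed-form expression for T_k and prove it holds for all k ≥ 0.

Claim: T_k = 3·(-2)^k + (-3)^k.

Base case: T_0 = 4, and 3·(-2)^0 + (-3)^0 = 3 + 1 = 4.
Assume T_r = 3·(-2)^r + (-3)^r for some r ≥ 0.
Then T_{r+1} = -2T_r − (-3)^r = -2·(3·(-2)^r + (-3)^r) − (-3)^r = 3·(-2)^{r+1} − 2·(-3)^r − (-3)^r = 3·(-2)^{r+1} − 3·(-3)^r = 3·(-2)^{r+1} + (-3)^{r+1}.
By induction, T_k = 3·(-2)^k + (-3)^k for all k ≥ 0.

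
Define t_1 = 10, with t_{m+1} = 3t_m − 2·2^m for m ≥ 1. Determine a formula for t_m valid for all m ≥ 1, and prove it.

Claim: t_m = 2·3^m + 2·2^m.

Base case: t_1 = 10, and 2·3^1 + 2·2^1 = 6 + 4 = 10.
Assume t_k = 2·3^k + 2·2^k for some k ≥ 1.
Then t_{k+1} = 3t_k − 2·2^k = 3·(2·3^k + 2·2^k) − 2·2^k = 2·3^{k+1} + 6·2^k − 2·2^k = 2·3^{k+1} + 4·2^k = 2·3^{k+1} + 2·2^{k+1}.
This completes the inductive step, so t_m = 2·3^m + 2·2^m for all m ≥ 1.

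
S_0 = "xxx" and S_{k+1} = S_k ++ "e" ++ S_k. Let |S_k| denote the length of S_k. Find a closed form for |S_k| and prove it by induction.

Claim: |S_k| = 2^{k+2} − 1.

Base case: |S_0| = 3, and 2^{0+2} − 1 = 3.
Assume |S_j| = 2^{j+2} − 1.
Then |S_{j+1}| = |S_j| + 1 + |S_j| = 2|S_j| + 1 = 2(2^{j+2} − 1) + 1 = 2^{j+3} − 2 + 1 = 2^{j+3} − 1.
So the formula holds for j+1, and by induction |S_k| = 2^{k+2} − 1 for all k ≥ 0.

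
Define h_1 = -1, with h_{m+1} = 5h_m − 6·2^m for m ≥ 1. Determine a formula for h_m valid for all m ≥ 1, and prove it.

Claim: h_m = -5^m + 2·2^m.

Base case: h_1 = -1, and -5^1 + 2·2^1 = -5 + 4 = -1.
Assume h_r = -5^r + 2·2^r for some r ≥ 1.
Then h_{r+1} = 5h_r − 6·2^r = 5·(-5^r + 2·2^r) − 6·2^r = -5^{r+1} + 10·2^r − 6·2^r = -5^{r+1} + 4·2^r = -5^{r+1} + 2·2^{r+1}.
So the formula holds for r+1, and by induction h_m = -5^m + 2·2^m for all m ≥ 1.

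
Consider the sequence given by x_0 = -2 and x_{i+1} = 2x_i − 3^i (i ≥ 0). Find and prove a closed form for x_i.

Claim: x_i = -2^i − 3^i.

Base case: x_0 = -2, and -2^0 − 3^0 = -1 − 1 = -2.
Assume x_j = -2^j − 3^j for some j ≥ 0.
Then x_{j+1} = 2x_j − 3^j = 2·(-2^j − 3^j) − 3^j = -2^{j+1} − 2·3^j − 3^j = -2^{j+1} − 3·3^j = -2^{j+1} − 3^{j+1}.
By induction, x_i = -2^i − 3^i for all i ≥ 0.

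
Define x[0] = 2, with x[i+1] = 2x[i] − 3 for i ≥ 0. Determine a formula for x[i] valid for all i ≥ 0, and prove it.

Claim: x[i] = -2^i + 3.

Base case: x[0] = 2, and -2^0 + 3 = -1 + 3 = 2.
Assume x[m] = -2^m + 3 for some m ≥ 0.
Then x[m+1] = 2x[m] − 3 = 2·(-2^m + 3) − 3 = -2^{m+1} + 6 − 3 = -2^{m+1} + 3.
By induction, x[i] = -2^i + 3 for all i ≥ 0.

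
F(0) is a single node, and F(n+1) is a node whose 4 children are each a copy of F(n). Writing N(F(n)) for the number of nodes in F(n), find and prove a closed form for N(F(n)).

Claim: N(F(n)) = (4^{n+1} − 1)/3.

Base case: N(F(0)) = 1, and (4^{0+1} − 1)/3 = 1.
Assume N(F(m)) = (4^{m+1} − 1)/3.
Then N(F(m+1)) = 1 + 4N(F(m)) = 1 + 4·(4^{m+1} − 1)/3 = 1 + (4^{m+2} − 4)/3 = (3 + 4^{m+2} − 4)/3 = (4^{m+2} − 1)/3.
This completes the inductive step, so N(F(n)) = (4^{n+1} − 1)/3 for all n ≥ 0.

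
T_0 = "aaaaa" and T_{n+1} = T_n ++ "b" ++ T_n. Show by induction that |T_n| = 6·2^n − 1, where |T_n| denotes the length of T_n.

Base case: |T_0| = 5, and 6·2^0 − 1 = 5.
Assume |T_k| = 6·2^k − 1.
Then |T_{k+1}| = |T_k| + 1 + |T_k| = 2|T_k| + 1 = 2(6·2^k − 1) + 1 = 6·2^{k+1} − 2 + 1 = 6·2^{k+1} − 1.
By induction, |T_n| = 6·2^n − 1 for all n ≥ 0.

|T_n| = 6·2^n − 1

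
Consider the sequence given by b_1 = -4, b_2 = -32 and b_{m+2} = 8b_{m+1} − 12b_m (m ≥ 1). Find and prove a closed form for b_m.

Claim: b_m = -6^m + 2^m.

Base cases: b_1 = -4 and -6^1 + 2^1 = -4; b_2 = -32 and -6^2 + 2^2 = -32.
Assume b_i = -6^i + 2^i for all 1 ≤ i ≤ j, where j ≥ 2.
Then b_{j+1} = 8b_j − 12b_{j−1} = 8·(-6^j + 2^j) − 12·(-6^{j−1} + 2^{j−1}) = -(8·6 − 12)6^{j−1} + (8·2 − 12)2^{j−1} = -36·6^{j−1} + 4·2^{j−1} = -6^{j+1} + 2^{j+1}.
This completes the inductive step, so b_m = -6^m + 2^m for all m ≥ 1.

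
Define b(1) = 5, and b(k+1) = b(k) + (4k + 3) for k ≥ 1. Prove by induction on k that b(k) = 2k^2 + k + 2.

Base case: b(1) = 5, and 2·1^2 + 1 + 2 = 5.
Assume b(m) = 2m^2 + m + 2.
Then b(m+1) = b(m) + (4m + 3) = (2m^2 + m + 2) + (4m + 3) = 2m^2 + 5m + 5,
and 2·(m+1)^2 + (m+1) + 2 = 2m^2 + 5m + 5.
This completes the inductive step, so b(k) = 2k^2 + k + 2 for all k ≥ 1.

b(k) = 2k^2 + k + 2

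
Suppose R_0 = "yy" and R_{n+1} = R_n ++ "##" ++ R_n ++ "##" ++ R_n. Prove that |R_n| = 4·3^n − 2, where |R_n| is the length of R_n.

Base case: |R_0| = 2, and 4·3^0 − 2 = 2.
Assume |R_k| = 4·3^k − 2.
Then |R_{k+1}| = 3|R_k| + 4 = 3(4·3^k − 2) + 4 = 4·3^{k+1} − 6 + 4 = 4·3^{k+1} − 2.
By induction, |R_n| = 4·3^n − 2 for all n ≥ 0.

|R_n| = 4·3^n − 2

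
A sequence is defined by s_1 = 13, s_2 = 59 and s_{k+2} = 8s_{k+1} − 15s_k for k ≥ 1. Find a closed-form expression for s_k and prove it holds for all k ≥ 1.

Claim: s_k = 3^k + 2·5^k.

Base cases: s_1 = 13 and 3^1 + 2·5^1 = 13; s_2 = 59 and 3^2 + 2·5^2 = 59.
Assume s_j = 3^j + 2·5^j for all 1 ≤ j ≤ m, where m ≥ 2.
Then s_{m+1} = 8s_m − 15s_{m−1} = 8·(3^m + 2·5^m) − 15·(3^{m−1} + 2·5^{m−1}) = (8·3 − 15)3^{m−1} + 2·(8·5 − 15)5^{m−1} = 9·3^{m−1} + 50·5^{m−1} = 3^{m+1} + 2·5^{m+1}.
Hence s_k = 3^k + 2·5^k for every k ≥ 1, by strong induction.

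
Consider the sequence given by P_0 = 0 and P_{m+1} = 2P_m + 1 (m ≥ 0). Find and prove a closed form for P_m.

Claim: P_m = 2^m − 1.

Base case: P_0 = 0, and 2^0 − 1 = 1 − 1 = 0.
Assume P_r = 2^r − 1 for some r ≥ 0.
Then P_{r+1} = 2P_r + 1 = 2·(2^r − 1) + 1 = 2^{r+1} − 2 + 1 = 2^{r+1} − 1.
This completes the inductive step, so P_m = 2^m − 1 for all m ≥ 0.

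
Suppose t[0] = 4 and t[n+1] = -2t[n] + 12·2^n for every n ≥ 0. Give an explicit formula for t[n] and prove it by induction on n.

Claim: t[n] = (-2)^n + 3·2^n.

Base case: t[0] = 4, and (-2)^0 + 3·2^0 = 1 + 3 = 4.
Assume t[m] = (-2)^m + 3·2^m for some m ≥ 0.
Then t[m+1] = -2t[m] + 12·2^m = -2·((-2)^m + 3·2^m) + 12·2^m = (-2)^{m+1} − 6·2^m + 12·2^m = (-2)^{m+1} + 6·2^m = (-2)^{m+1} + 3·2^{m+1}.
This completes the inductive step, so t[n] = (-2)^n + 3·2^n for all n ≥ 0.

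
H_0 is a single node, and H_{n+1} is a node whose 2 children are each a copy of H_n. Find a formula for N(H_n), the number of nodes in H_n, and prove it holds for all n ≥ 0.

Claim: N(H_n) = 2^{n+1} − 1.

Base case: N(H_0) = 1, and 2^{0+1} − 1 = 1.
Assume N(H_j) = 2^{j+1} − 1.
Then N(H_{j+1}) = 1 + 2N(H_j) = 1 + 2(2^{j+1} − 1) = 2^{j+2} − 2 + 1 = 2^{j+2} − 1.
So the formula holds for j+1, and by induction N(H_n) = 2^{n+1} − 1 for all n ≥ 0.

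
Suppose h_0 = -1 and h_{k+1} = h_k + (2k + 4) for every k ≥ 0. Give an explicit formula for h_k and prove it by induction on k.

Claim: h_k = k^2 + 3k − 1.

Base case: h_0 = -1, and 0^2 + 3·0 − 1 = -1.
Assume h_r = r^2 + 3r − 1.
Then h_{r+1} = h_r + (2r + 4) = (r^2 + 3r − 1) + (2r + 4) = r^2 + 5r + 3,
and (r+1)^2 + 3·(r+1) − 1 = r^2 + 5r + 3.
By induction, h_k = k^2 + 3k − 1 for all k ≥ 0.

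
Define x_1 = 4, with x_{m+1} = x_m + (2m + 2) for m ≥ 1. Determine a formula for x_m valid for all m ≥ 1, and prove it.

Claim: x_m = m^2 + m + 2.

Base case: x_1 = 4, and 1^2 + 1 + 2 = 4.
Assume x_j = j^2 + j + 2.
Then x_{j+1} = x_j + (2j + 2) = (j^2 + j + 2) + (2j + 2) = j^2 + 3j + 4,
and (j+1)^2 + (j+1) + 2 = j^2 + 3j + 4.
This completes the inductive step, so x_m = m^2 + m + 2 for all m ≥ 1.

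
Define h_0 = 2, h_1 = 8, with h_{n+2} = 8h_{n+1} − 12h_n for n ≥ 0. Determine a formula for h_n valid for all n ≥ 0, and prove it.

Claim: h_n = 2^n + 6^n.

Base cases: h_0 = 2 and 2^0 + 6^0 = 2; h_1 = 8 and 2^1 + 6^1 = 8.
Assume h_j = 2^j + 6^j for all 0 ≤ j ≤ m, where m ≥ 1.
Then h_{m+1} = 8h_m − 12h_{m−1} = 8·(2^m + 6^m) − 12·(2^{m−1} + 6^{m−1}) = (8·2 − 12)2^{m−1} + (8·6 − 12)6^{m−1} = 4·2^{m−1} + 36·6^{m−1} = 2^{m+1} + 6^{m+1}.
This completes the inductive step, so h_n = 2^n + 6^n for all n ≥ 0.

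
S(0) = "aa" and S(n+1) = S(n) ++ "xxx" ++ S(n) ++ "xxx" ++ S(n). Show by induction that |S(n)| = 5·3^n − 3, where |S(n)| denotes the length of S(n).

Base case: |S(0)| = 2, and 5·3^0 − 3 = 2.
Assume |S(m)| = 5·3^m − 3.
Then |S(m+1)| = 3|S(m)| + 6 = 3(5·3^m − 3) + 6 = 5·3^{m+1} − 9 + 6 = 5·3^{m+1} − 3.
By induction, |S(n)| = 5·3^n − 3 for all n ≥ 0.

|S(n)| = 5·3^n − 3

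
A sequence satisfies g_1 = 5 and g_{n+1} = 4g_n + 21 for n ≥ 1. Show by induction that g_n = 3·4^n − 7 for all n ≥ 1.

Base case: g_1 = 5, and 3·4^1 − 7 = 12 − 7 = 5.
Assume g_r = 3·4^r − 7 for some r ≥ 1.
Then g_{r+1} = 4g_r + 21 = 4·(3·4^r − 7) + 21 = 12·4^r − 28 + 21 = 3·4^{r+1} − 7.
So the formula holds for r+1, and by induction g_n = 3·4^n − 7 for all n ≥ 1.

g_n = 3·4^n − 7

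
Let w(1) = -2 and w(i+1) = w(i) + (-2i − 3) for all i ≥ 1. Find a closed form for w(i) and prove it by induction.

Claim: w(i) = -i^2 − 2i + 1.

Base case: w(1) = -2, and -1^2 − 2·1 + 1 = -2.
Assume w(m) = -m^2 − 2m + 1.
Then w(m+1) = w(m) + (-2m − 3) = (-m^2 − 2m + 1) + (-2m − 3) = -m^2 − 4m − 2,
and -(m+1)^2 − 2·(m+1) + 1 = -m^2 − 4m − 2.
By induction, w(i) = -i^2 − 2i + 1 for all i ≥ 1.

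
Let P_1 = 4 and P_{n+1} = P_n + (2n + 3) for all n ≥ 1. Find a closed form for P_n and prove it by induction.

Claim: P_n = n^2 + 2n + 1.

Base case: P_1 = 4, and 1^2 + 2·1 + 1 = 4.
Assume P_k = k^2 + 2k + 1.
Then P_{k+1} = P_k + (2k + 3) = (k^2 + 2k + 1) + (2k + 3) = k^2 + 4k + 4,
and (k+1)^2 + 2·(k+1) + 1 = k^2 + 4k + 4.
This completes the inductive step, so P_n = n^2 + 2n + 1 for all n ≥ 1.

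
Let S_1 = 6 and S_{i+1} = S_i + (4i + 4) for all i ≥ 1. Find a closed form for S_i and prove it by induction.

Claim: S_i = 2i^2 + 2i + 2.

Base case: S_1 = 6, and 2·1^2 + 2·1 + 2 = 6.
Assume S_j = 2j^2 + 2j + 2.
Then S_{j+1} = S_j + (4j + 4) = (2j^2 + 2j + 2) + (4j + 4) = 2j^2 + 6j + 6,
and 2·(j+1)^2 + 2·(j+1) + 2 = 2j^2 + 6j + 6.
By induction, S_i = 2i^2 + 2i + 2 for all i ≥ 1.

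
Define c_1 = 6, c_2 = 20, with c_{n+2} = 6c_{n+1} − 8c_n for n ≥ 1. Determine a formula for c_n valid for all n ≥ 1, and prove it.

Claim: c_n = 2^n + 4^n.

Base cases: c_1 = 6 and 2^1 + 4^1 = 6; c_2 = 20 and 2^2 + 4^2 = 20.
Assume c_j = 2^j + 4^j for all 1 ≤ j ≤ k, where k ≥ 2.
Then c_{k+1} = 6c_k − 8c_{k−1} = 6·(2^k + 4^k) − 8·(2^{k−1} + 4^{k−1}) = (6·2 − 8)2^{k−1} + (6·4 − 8)4^{k−1} = 4·2^{k−1} + 16·4^{k−1} = 2^{k+1} + 4^{k+1}.
Hence c_n = 2^n + 4^n for every n ≥ 1, by strong induction.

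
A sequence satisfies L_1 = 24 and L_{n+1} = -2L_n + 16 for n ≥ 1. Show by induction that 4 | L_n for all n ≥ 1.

Base case: L_1 = 24 = 4·6, so 4 | L_1.
Assume 4 | L_k, so L_k = 4t for some integer t.
Then L_{k+1} = -2L_k + 16 = -2·(4t) + 16 = 4(-2t + 4), so 4 | L_{k+1}.
So the property holds for k+1, and by induction 4 | L_n for all n ≥ 1.

4 | L_n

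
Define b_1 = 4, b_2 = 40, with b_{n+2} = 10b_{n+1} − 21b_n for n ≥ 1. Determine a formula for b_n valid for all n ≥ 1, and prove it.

Claim: b_n = 7^n − 3^n.

Base cases: b_1 = 4 and 7^1 − 3^1 = 4; b_2 = 40 and 7^2 − 3^2 = 40.
Assume b_j = 7^j − 3^j for all 1 ≤ j ≤ r, where r ≥ 2.
Then b_{r+1} = 10b_r − 21b_{r−1} = 10·(7^r − 3^r) − 21·(7^{r−1} − 3^{r−1}) = (10·7 − 21)7^{r−1} − (10·3 − 21)3^{r−1} = 49·7^{r−1} − 9·3^{r−1} = 7^{r+1} − 3^{r+1}.
By strong induction, b_n = 7^n − 3^n for all n ≥ 1.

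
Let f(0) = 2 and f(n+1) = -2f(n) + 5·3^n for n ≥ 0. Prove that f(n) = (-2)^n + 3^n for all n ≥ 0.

Base case: f(0) = 2, and (-2)^0 + 3^0 = 1 + 1 = 2.
Assume f(m) = (-2)^m + 3^m for some m ≥ 0.
Then f(m+1) = -2f(m) + 5·3^m = -2·((-2)^m + 3^m) + 5·3^m = (-2)^{m+1} − 2·3^m + 5·3^m = (-2)^{m+1} + 3·3^m = (-2)^{m+1} + 3^{m+1}.
Hence f(n) = (-2)^n + 3^n for every n ≥ 0, by induction.

f(n) = (-2)^n + 3^n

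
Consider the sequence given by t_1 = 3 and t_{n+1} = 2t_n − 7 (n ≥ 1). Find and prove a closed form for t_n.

Claim: t_n = -2^{n+1} + 7.

Base case: t_1 = 3, and -2^{1+1} + 7 = -4 + 7 = 3.
Assume t_j = -2^{j+1} + 7 for some j ≥ 1.
Then t_{j+1} = 2t_j − 7 = 2·(-2^{j+1} + 7) − 7 = -2^{j+2} + 14 − 7 = -2^{j+2} + 7.
By induction, t_n = -2^{n+1} + 7 for all n ≥ 1.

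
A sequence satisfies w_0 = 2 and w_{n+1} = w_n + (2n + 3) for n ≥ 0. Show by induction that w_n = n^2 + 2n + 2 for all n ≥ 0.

Base case: w_0 = 2, and 0^2 + 2·0 + 2 = 2.
Assume w_r = r^2 + 2r + 2.
Then w_{r+1} = w_r + (2r + 3) = (r^2 + 2r + 2) + (2r + 3) = r^2 + 4r + 5,
and (r+1)^2 + 2·(r+1) + 2 = r^2 + 4r + 5.
By induction, w_n = n^2 + 2n + 2 for all n ≥ 0.

w_n = n^2 + 2n + 2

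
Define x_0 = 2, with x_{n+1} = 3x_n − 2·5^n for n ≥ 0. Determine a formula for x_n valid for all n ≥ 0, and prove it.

Claim: x_n = 3·3^n − 5^n.

Base case: x_0 = 2, and 3·3^0 − 5^0 = 3 − 1 = 2.
Assume x_k = 3·3^k − 5^k for some k ≥ 0.
Then x_{k+1} = 3x_k − 2·5^k = 3·(3·3^k − 5^k) − 2·5^k = 3·3^{k+1} − 3·5^k − 2·5^k = 3·3^{k+1} − 5·5^k = 3·3^{k+1} − 5^{k+1}.
Hence x_n = 3·3^n − 5^n for every n ≥ 0, by induction.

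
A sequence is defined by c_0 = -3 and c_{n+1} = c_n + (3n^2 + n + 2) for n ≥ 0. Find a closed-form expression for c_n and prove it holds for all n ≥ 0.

Claim: c_n = n^3 − n^2 + 2n − 3.

Base case: c_0 = -3, and 0^3 − 0^2 + 2·0 − 3 = -3.
Assume c_k = k^3 − k^2 + 2k − 3.
Then c_{k+1} = c_k + (3k^2 + k + 2) = (k^3 − k^2 + 2k − 3) + (3k^2 + k + 2) = k^3 + 2k^2 + 3k − 1,
and (k+1)^3 − (k+1)^2 + 2·(k+1) − 3 = k^3 + 2k^2 + 3k − 1.
By induction, c_n = n^3 − n^2 + 2n − 3 for all n ≥ 0.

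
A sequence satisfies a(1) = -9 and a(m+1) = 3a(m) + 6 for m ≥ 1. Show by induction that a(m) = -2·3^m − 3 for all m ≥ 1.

Base case: a(1) = -9, and -2·3^1 − 3 = -6 − 3 = -9.
Assume a(k) = -2·3^k − 3 for some k ≥ 1.
Then a(k+1) = 3a(k) + 6 = 3·(-2·3^k − 3) + 6 = -6·3^k − 9 + 6 = -2·3^{k+1} − 3.
By induction, a(m) = -2·3^m − 3 for all m ≥ 1.

a(m) = -2·3^m − 3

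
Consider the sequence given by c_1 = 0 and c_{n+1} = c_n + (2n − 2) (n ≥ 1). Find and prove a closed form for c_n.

Claim: c_n = n^2 − 3n + 2.

Base case: c_1 = 0, and 1^2 − 3·1 + 2 = 0.
Assume c_m = m^2 − 3m + 2.
Then c_{m+1} = c_m + (2m − 2) = (m^2 − 3m + 2) + (2m − 2) = m^2 − m,
and (m+1)^2 − 3·(m+1) + 2 = m^2 − m.
This completes the inductive step, so c_n = n^2 − 3n + 2 for all n ≥ 1.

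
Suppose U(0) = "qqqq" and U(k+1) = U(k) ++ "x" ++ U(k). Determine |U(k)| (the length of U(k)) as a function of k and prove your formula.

Claim: |U(k)| = 5·2^k − 1.

Base case: |U(0)| = 4, and 5·2^0 − 1 = 4.
Assume |U(j)| = 5·2^j − 1.
Then |U(j+1)| = |U(j)| + 1 + |U(j)| = 2|U(j)| + 1 = 2(5·2^j − 1) + 1 = 5·2^{j+1} − 2 + 1 = 5·2^{j+1} − 1.
This completes the inductive step, so |U(k)| = 5·2^k − 1 for all k ≥ 0.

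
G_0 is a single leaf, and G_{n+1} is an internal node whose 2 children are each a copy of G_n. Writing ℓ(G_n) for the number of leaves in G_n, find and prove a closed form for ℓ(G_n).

Claim: ℓ(G_n) = 2^n.

Base case: ℓ(G_0) = 1, and 2^0 = 1.
Assume ℓ(G_k) = 2^k.
Then ℓ(G_{k+1}) = 2·ℓ(G_k) = 2·2^k = 2^{k+1}.
Hence ℓ(G_n) = 2^n for every n ≥ 0, by induction.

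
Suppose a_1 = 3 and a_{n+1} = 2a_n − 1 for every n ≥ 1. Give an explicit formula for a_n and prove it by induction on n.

Claim: a_n = 2^n + 1.

Base case: a_1 = 3, and 2^1 + 1 = 2 + 1 = 3.
Assume a_r = 2^r + 1 for some r ≥ 1.
Then a_{r+1} = 2a_r − 1 = 2·(2^r + 1) − 1 = 2^{r+1} + 2 − 1 = 2^{r+1} + 1.
By induction, a_n = 2^n + 1 for all n ≥ 1.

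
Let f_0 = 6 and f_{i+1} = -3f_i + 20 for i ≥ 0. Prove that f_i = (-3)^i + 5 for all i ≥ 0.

Base case: f_0 = 6, and (-3)^0 + 5 = 1 + 5 = 6.
Assume f_k = (-3)^k + 5 for some k ≥ 0.
Then f_{k+1} = -3f_k + 20 = -3·((-3)^k + 5) + 20 = -3·(-3)^k − 15 + 20 = (-3)^{k+1} + 5.
This completes the inductive step, so f_i = (-3)^i + 5 for all i ≥ 0.

f_i = (-3)^i + 5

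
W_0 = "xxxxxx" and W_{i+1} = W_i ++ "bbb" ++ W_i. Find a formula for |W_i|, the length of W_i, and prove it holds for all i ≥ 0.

Claim: |W_i| = 9·2^i − 3.

Base case: |W_0| = 6, and 9·2^0 − 3 = 6.
Assume |W_k| = 9·2^k − 3.
Then |W_{k+1}| = |W_k| + 3 + |W_k| = 2|W_k| + 3 = 2(9·2^k − 3) + 3 = 9·2^{k+1} − 6 + 3 = 9·2^{k+1} − 3.
Hence |W_i| = 9·2^i − 3 for every i ≥ 0, by induction.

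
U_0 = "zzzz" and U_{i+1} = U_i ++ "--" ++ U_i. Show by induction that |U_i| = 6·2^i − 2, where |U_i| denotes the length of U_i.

Base case: |U_0| = 4, and 6·2^0 − 2 = 4.
Assume |U_k| = 6·2^k − 2.
Then |U_{k+1}| = |U_k| + 2 + |U_k| = 2|U_k| + 2 = 2(6·2^k − 2) + 2 = 6·2^{k+1} − 4 + 2 = 6·2^{k+1} − 2.
Hence |U_i| = 6·2^i − 2 for every i ≥ 0, by induction.

|U_i| = 6·2^i − 2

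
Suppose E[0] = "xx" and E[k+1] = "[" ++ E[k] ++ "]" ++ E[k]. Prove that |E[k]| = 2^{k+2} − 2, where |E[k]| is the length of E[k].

Base case: |E[0]| = 2, and 2^{0+2} − 2 = 2.
Assume |E[j]| = 2^{j+2} − 2.
Then |E[j+1]| = 1 + |E[j]| + 1 + |E[j]| = 2|E[j]| + 2 = 2(2^{j+2} − 2) + 2 = 2^{j+3} − 4 + 2 = 2^{j+3} − 2.
Hence |E[k]| = 2^{k+2} − 2 for every k ≥ 0, by induction.

|E[k]| = 2^{k+2} − 2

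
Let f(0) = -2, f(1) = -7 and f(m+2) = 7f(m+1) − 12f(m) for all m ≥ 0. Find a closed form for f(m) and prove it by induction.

Claim: f(m) = -4^m − 3^m.

Base cases: f(0) = -2 and -4^0 − 3^0 = -2; f(1) = -7 and -4^1 − 3^1 = -7.
Assume f(i) = -4^i − 3^i for all 0 ≤ i ≤ j, where j ≥ 1.
Then f(j+1) = 7f(j) − 12f(j−1) = 7·(-4^j − 3^j) − 12·(-4^{j−1} − 3^{j−1}) = -(7·4 − 12)4^{j−1} − (7·3 − 12)3^{j−1} = -16·4^{j−1} − 9·3^{j−1} = -4^{j+1} − 3^{j+1}.
Hence f(m) = -4^m − 3^m for every m ≥ 0, by strong induction.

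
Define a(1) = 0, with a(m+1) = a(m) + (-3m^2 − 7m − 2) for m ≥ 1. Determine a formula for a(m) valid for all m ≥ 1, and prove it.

Claim: a(m) = -m^3 − 2m^2 + m + 2.

Base case: a(1) = 0, and -1^3 − 2·1^2 + 1 + 2 = 0.
Assume a(j) = -j^3 − 2j^2 + j + 2.
Then a(j+1) = a(j) + (-3j^2 − 7j − 2) = (-j^3 − 2j^2 + j + 2) + (-3j^2 − 7j − 2) = -j^3 − 5j^2 − 6j,
and -(j+1)^3 − 2·(j+1)^2 + (j+1) + 2 = -j^3 − 5j^2 − 6j.
By induction, a(m) = -m^3 − 2m^2 + m + 2 for all m ≥ 1.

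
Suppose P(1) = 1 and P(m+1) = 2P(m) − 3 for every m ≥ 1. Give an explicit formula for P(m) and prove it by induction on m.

Claim: P(m) = -2^m + 3.

Base case: P(1) = 1, and -2^1 + 3 = -2 + 3 = 1.
Assume P(r) = -2^r + 3 for some r ≥ 1.
Then P(r+1) = 2P(r) − 3 = 2·(-2^r + 3) − 3 = -2^{r+1} + 6 − 3 = -2^{r+1} + 3.
This completes the inductive step, so P(m) = -2^m + 3 for all m ≥ 1.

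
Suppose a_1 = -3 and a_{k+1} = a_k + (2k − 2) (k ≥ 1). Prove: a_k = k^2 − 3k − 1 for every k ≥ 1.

Base case: a_1 = -3, and 1^2 − 3·1 − 1 = -3.
Assume a_r = r^2 − 3r − 1.
Then a_{r+1} = a_r + (2r − 2) = (r^2 − 3r − 1) + (2r − 2) = r^2 − r − 3,
and (r+1)^2 − 3·(r+1) − 1 = r^2 − r − 3.
This completes the inductive step, so a_k = k^2 − 3k − 1 for all k ≥ 1.

a_k = k^2 − 3k − 1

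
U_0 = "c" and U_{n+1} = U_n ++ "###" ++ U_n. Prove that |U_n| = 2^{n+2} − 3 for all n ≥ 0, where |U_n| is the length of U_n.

Base case: |U_0| = 1, and 2^{0+2} − 3 = 1.
Assume |U_k| = 2^{k+2} − 3.
Then |U_{k+1}| = |U_k| + 3 + |U_k| = 2|U_k| + 3 = 2(2^{k+2} − 3) + 3 = 2^{k+3} − 6 + 3 = 2^{k+3} − 3.
Hence |U_n| = 2^{n+2} − 3 for every n ≥ 0, by induction.

|U_n| = 2^{n+2} − 3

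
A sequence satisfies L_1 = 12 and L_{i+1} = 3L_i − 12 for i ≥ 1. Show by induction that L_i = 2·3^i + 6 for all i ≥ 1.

Base case: L_1 = 12, and 2·3^1 + 6 = 6 + 6 = 12.
Assume L_j = 2·3^j + 6 for some j ≥ 1.
Then L_{j+1} = 3L_j − 12 = 3·(2·3^j + 6) − 12 = 6·3^j + 18 − 12 = 2·3^{j+1} + 6.
This completes the inductive step, so L_i = 2·3^i + 6 for all i ≥ 1.

L_i = 2·3^i + 6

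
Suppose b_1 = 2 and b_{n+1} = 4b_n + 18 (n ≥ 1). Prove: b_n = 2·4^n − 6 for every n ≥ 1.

Base case: b_1 = 2, and 2·4^1 − 6 = 8 − 6 = 2.
Assume b_m = 2·4^m − 6 for some m ≥ 1.
Then b_{m+1} = 4b_m + 18 = 4·(2·4^m − 6) + 18 = 8·4^m − 24 + 18 = 2·4^{m+1} − 6.
This completes the inductive step, so b_n = 2·4^n − 6 for all n ≥ 1.

b_n = 2·4^n − 6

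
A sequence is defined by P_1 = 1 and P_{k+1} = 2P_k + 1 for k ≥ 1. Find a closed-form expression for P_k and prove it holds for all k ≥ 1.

Claim: P_k = 2^k − 1.

Base case: P_1 = 1, and 2^1 − 1 = 2 − 1 = 1.
Assume P_r = 2^r − 1 for some r ≥ 1.
Then P_{r+1} = 2P_r + 1 = 2·(2^r − 1) + 1 = 2^{r+1} − 2 + 1 = 2^{r+1} − 1.
Hence P_k = 2^k − 1 for every k ≥ 1, by induction.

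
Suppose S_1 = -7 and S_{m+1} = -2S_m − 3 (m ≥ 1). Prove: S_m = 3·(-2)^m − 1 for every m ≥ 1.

Base case: S_1 = -7, and 3·(-2)^1 − 1 = -6 − 1 = -7.
Assume S_r = 3·(-2)^r − 1 for some r ≥ 1.
Then S_{r+1} = -2S_r − 3 = -2·(3·(-2)^r − 1) − 3 = -6·(-2)^r + 2 − 3 = 3·(-2)^{r+1} − 1.
This completes the inductive step, so S_m = 3·(-2)^m − 1 for all m ≥ 1.

S_m = 3·(-2)^m − 1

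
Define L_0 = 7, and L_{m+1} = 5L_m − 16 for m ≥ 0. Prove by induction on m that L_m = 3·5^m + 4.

Base case: L_0 = 7, and 3·5^0 + 4 = 3 + 4 = 7.
Assume L_j = 3·5^j + 4 for some j ≥ 0.
Then L_{j+1} = 5L_j − 16 = 5·(3·5^j + 4) − 16 = 15·5^j + 20 − 16 = 3·5^{j+1} + 4.
This completes the inductive step, so L_m = 3·5^m + 4 for all m ≥ 0.

L_m = 3·5^m + 4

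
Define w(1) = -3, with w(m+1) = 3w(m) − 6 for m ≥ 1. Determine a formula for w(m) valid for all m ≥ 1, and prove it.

Claim: w(m) = -2·3^m + 3.

Base case: w(1) = -3, and -2·3^1 + 3 = -6 + 3 = -3.
Assume w(j) = -2·3^j + 3 for some j ≥ 1.
Then w(j+1) = 3w(j) − 6 = 3·(-2·3^j + 3) − 6 = -6·3^j + 9 − 6 = -2·3^{j+1} + 3.
Hence w(m) = -2·3^m + 3 for every m ≥ 1, by induction.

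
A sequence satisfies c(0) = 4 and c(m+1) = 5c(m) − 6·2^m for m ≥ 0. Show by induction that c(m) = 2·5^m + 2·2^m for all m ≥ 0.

Base case: c(0) = 4, and 2·5^0 + 2·2^0 = 2 + 2 = 4.
Assume c(k) = 2·5^k + 2·2^k for some k ≥ 0.
Then c(k+1) = 5c(k) − 6·2^k = 5·(2·5^k + 2·2^k) − 6·2^k = 2·5^{k+1} + 10·2^k − 6·2^k = 2·5^{k+1} + 4·2^k = 2·5^{k+1} + 2·2^{k+1}.
Hence c(m) = 2·5^m + 2·2^m for every m ≥ 0, by induction.

c(m) = 2·5^m + 2·2^m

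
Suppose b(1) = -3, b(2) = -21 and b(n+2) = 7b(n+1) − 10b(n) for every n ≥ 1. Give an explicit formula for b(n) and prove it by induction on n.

Claim: b(n) = -5^n + 2^n.

Base cases: b(1) = -3 and -5^1 + 2^1 = -3; b(2) = -21 and -5^2 + 2^2 = -21.
Assume b(j) = -5^j + 2^j for all 1 ≤ j ≤ k, where k ≥ 2.
Then b(k+1) = 7b(k) − 10b(k−1) = 7·(-5^k + 2^k) − 10·(-5^{k−1} + 2^{k−1}) = -(7·5 − 10)5^{k−1} + (7·2 − 10)2^{k−1} = -25·5^{k−1} + 4·2^{k−1} = -5^{k+1} + 2^{k+1}.
So the formula holds for k+1, and by strong induction b(n) = -5^n + 2^n for all n ≥ 1.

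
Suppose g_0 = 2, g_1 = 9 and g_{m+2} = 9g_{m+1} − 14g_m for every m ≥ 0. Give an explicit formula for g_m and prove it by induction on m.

Claim: g_m = 7^m + 2^m.

Base cases: g_0 = 2 and 7^0 + 2^0 = 2; g_1 = 9 and 7^1 + 2^1 = 9.
Assume g_j = 7^j + 2^j for all 0 ≤ j ≤ r, where r ≥ 1.
Then g_{r+1} = 9g_r − 14g_{r−1} = 9·(7^r + 2^r) − 14·(7^{r−1} + 2^{r−1}) = (9·7 − 14)7^{r−1} + (9·2 − 14)2^{r−1} = 49·7^{r−1} + 4·2^{r−1} = 7^{r+1} + 2^{r+1}.
By strong induction, g_m = 7^m + 2^m for all m ≥ 0.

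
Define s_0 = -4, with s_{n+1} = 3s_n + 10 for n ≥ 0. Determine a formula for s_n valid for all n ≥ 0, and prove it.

Claim: s_n = 3^n − 5.

Base case: s_0 = -4, and 3^0 − 5 = 1 − 5 = -4.
Assume s_r = 3^r − 5 for some r ≥ 0.
Then s_{r+1} = 3s_r + 10 = 3·(3^r − 5) + 10 = 3^{r+1} − 15 + 10 = 3^{r+1} − 5.
By induction, s_n = 3^n − 5 for all n ≥ 0.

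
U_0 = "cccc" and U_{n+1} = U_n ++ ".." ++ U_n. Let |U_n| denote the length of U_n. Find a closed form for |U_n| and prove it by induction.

Claim: |U_n| = 6·2^n − 2.

Base case: |U_0| = 4, and 6·2^0 − 2 = 4.
Assume |U_m| = 6·2^m − 2.
Then |U_{m+1}| = |U_m| + 2 + |U_m| = 2|U_m| + 2 = 2(6·2^m − 2) + 2 = 6·2^{m+1} − 4 + 2 = 6·2^{m+1} − 2.
So the formula holds for m+1, and by induction |U_n| = 6·2^n − 2 for all n ≥ 0.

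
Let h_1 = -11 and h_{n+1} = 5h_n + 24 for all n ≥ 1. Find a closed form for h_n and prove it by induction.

Claim: h_n = -5^n − 6.

Base case: h_1 = -11, and -5^1 − 6 = -5 − 6 = -11.
Assume h_m = -5^m − 6 for some m ≥ 1.
Then h_{m+1} = 5h_m + 24 = 5·(-5^m − 6) + 24 = -5^{m+1} − 30 + 24 = -5^{m+1} − 6.
This completes the inductive step, so h_n = -5^n − 6 for all n ≥ 1.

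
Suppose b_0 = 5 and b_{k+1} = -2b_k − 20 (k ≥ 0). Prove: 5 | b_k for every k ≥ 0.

Base case: b_0 = 5 = 5·1, so 5 | b_0.
Assume 5 | b_j, so b_j = 5t for some integer t.
Then b_{j+1} = -2b_j − 20 = -2·(5t) − 20 = 5(-2t − 4), so 5 | b_{j+1}.
So the property holds for j+1, and by induction 5 | b_k for all k ≥ 0.

5 | b_k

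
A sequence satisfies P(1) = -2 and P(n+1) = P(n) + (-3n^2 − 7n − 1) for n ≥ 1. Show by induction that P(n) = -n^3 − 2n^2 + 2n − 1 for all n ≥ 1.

Base case: P(1) = -2, and -1^3 − 2·1^2 + 2·1 − 1 = -2.
Assume P(r) = -r^3 − 2r^2 + 2r − 1.
Then P(r+1) = P(r) + (-3r^2 − 7r − 1) = (-r^3 − 2r^2 + 2r − 1) + (-3r^2 − 7r − 1) = -r^3 − 5r^2 − 5r − 2,
and -(r+1)^3 − 2·(r+1)^2 + 2·(r+1) − 1 = -r^3 − 5r^2 − 5r − 2.
This completes the inductive step, so P(n) = -n^3 − 2n^2 + 2n − 1 for all n ≥ 1.

P(n) = -n^3 − 2n^2 + 2n − 1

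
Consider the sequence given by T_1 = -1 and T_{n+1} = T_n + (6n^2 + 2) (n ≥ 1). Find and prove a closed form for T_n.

Claim: T_n = 2n^3 − 3n^2 + 3n − 3.

Base case: T_1 = -1, and 2·1^3 − 3·1^2 + 3·1 − 3 = -1.
Assume T_r = 2r^3 − 3r^2 + 3r − 3.
Then T_{r+1} = T_r + (6r^2 + 2) = (2r^3 − 3r^2 + 3r − 3) + (6r^2 + 2) = 2r^3 + 3r^2 + 3r − 1,
and 2·(r+1)^3 − 3·(r+1)^2 + 3·(r+1) − 3 = 2r^3 + 3r^2 + 3r − 1.
By induction, T_n = 2n^3 − 3n^2 + 3n − 3 for all n ≥ 1.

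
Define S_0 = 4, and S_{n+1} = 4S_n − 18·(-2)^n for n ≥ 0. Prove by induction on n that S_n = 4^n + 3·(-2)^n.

Base case: S_0 = 4, and 4^0 + 3·(-2)^0 = 1 + 3 = 4.
Assume S_j = 4^j + 3·(-2)^j for some j ≥ 0.
Then S_{j+1} = 4S_j − 18·(-2)^j = 4·(4^j + 3·(-2)^j) − 18·(-2)^j = 4^{j+1} + 12·(-2)^j − 18·(-2)^j = 4^{j+1} − 6·(-2)^j = 4^{j+1} + 3·(-2)^{j+1}.
So the formula holds for j+1, and by induction S_n = 4^n + 3·(-2)^n for all n ≥ 0.

S_n = 4^n + 3·(-2)^n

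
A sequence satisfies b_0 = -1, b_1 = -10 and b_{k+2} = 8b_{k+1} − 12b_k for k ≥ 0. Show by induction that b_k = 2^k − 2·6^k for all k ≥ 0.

Base cases: b_0 = -1 and 2^0 − 2·6^0 = -1; b_1 = -10 and 2^1 − 2·6^1 = -10.
Assume b_i = 2^i − 2·6^i for all 0 ≤ i ≤ j, where j ≥ 1.
Then b_{j+1} = 8b_j − 12b_{j−1} = 8·(2^j − 2·6^j) − 12·(2^{j−1} − 2·6^{j−1}) = (8·2 − 12)2^{j−1} − 2·(8·6 − 12)6^{j−1} = 4·2^{j−1} − 72·6^{j−1} = 2^{j+1} − 2·6^{j+1}.
So the formula holds for j+1, and by strong induction b_k = 2^k − 2·6^k for all k ≥ 0.

b_k = 2^k − 2·6^k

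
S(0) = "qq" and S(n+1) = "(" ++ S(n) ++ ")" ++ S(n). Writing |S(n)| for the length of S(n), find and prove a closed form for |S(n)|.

Claim: |S(n)| = 2^{n+2} − 2.

Base case: |S(0)| = 2, and 2^{0+2} − 2 = 2.
Assume |S(r)| = 2^{r+2} − 2.
Then |S(r+1)| = 1 + |S(r)| + 1 + |S(r)| = 2|S(r)| + 2 = 2(2^{r+2} − 2) + 2 = 2^{r+3} − 4 + 2 = 2^{r+3} − 2.
So the formula holds for r+1, and by induction |S(n)| = 2^{n+2} − 2 for all n ≥ 0.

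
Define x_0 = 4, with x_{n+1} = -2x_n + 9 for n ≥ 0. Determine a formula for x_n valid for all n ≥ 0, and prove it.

Claim: x_n = (-2)^n + 3.

Base case: x_0 = 4, and (-2)^0 + 3 = 1 + 3 = 4.
Assume x_k = (-2)^k + 3 for some k ≥ 0.
Then x_{k+1} = -2x_k + 9 = -2·((-2)^k + 3) + 9 = -2·(-2)^k − 6 + 9 = (-2)^{k+1} + 3.
By induction, x_n = (-2)^n + 3 for all n ≥ 0.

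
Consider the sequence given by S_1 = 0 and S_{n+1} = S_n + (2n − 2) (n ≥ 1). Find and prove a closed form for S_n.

Claim: S_n = n^2 − 3n + 2.

Base case: S_1 = 0, and 1^2 − 3·1 + 2 = 0.
Assume S_m = m^2 − 3m + 2.
Then S_{m+1} = S_m + (2m − 2) = (m^2 − 3m + 2) + (2m − 2) = m^2 − m,
and (m+1)^2 − 3·(m+1) + 2 = m^2 − m.
Hence S_n = n^2 − 3n + 2 for every n ≥ 1, by induction.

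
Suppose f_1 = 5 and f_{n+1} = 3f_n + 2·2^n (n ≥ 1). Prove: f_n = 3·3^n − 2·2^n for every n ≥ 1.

Base case: f_1 = 5, and 3·3^1 − 2·2^1 = 9 − 4 = 5.
Assume f_j = 3·3^j − 2·2^j for some j ≥ 1.
Then f_{j+1} = 3f_j + 2·2^j = 3·(3·3^j − 2·2^j) + 2·2^j = 3·3^{j+1} − 6·2^j + 2·2^j = 3·3^{j+1} − 4·2^j = 3·3^{j+1} − 2·2^{j+1}.
Hence f_n = 3·3^n − 2·2^n for every n ≥ 1, by induction.

f_n = 3·3^n − 2·2^n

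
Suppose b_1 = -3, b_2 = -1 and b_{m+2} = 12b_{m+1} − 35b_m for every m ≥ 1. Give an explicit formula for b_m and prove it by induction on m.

Claim: b_m = 7^m − 2·5^m.

Base cases: b_1 = -3 and 7^1 − 2·5^1 = -3; b_2 = -1 and 7^2 − 2·5^2 = -1.
Assume b_j = 7^j − 2·5^j for all 1 ≤ j ≤ r, where r ≥ 2.
Then b_{r+1} = 12b_r − 35b_{r−1} = 12·(7^r − 2·5^r) − 35·(7^{r−1} − 2·5^{r−1}) = (12·7 − 35)7^{r−1} − 2·(12·5 − 35)5^{r−1} = 49·7^{r−1} − 50·5^{r−1} = 7^{r+1} − 2·5^{r+1}.
By strong induction, b_m = 7^m − 2·5^m for all m ≥ 1.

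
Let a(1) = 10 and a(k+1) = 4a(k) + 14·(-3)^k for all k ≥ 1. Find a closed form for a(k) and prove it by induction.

Claim: a(k) = 4^k − 2·(-3)^k.

Base case: a(1) = 10, and 4^1 − 2·(-3)^1 = 4 + 6 = 10.
Assume a(r) = 4^r − 2·(-3)^r for some r ≥ 1.
Then a(r+1) = 4a(r) + 14·(-3)^r = 4·(4^r − 2·(-3)^r) + 14·(-3)^r = 4^{r+1} − 8·(-3)^r + 14·(-3)^r = 4^{r+1} + 6·(-3)^r = 4^{r+1} − 2·(-3)^{r+1}.
By induction, a(k) = 4^k − 2·(-3)^k for all k ≥ 1.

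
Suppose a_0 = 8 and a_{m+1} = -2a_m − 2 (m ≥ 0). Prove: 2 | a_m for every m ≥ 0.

Base case: a_0 = 8 = 2·4, so 2 | a_0.
Assume 2 | a_k, so a_k = 2t for some integer t.
Then a_{k+1} = -2a_k − 2 = -2·(2t) − 2 = 2(-2t − 1), so 2 | a_{k+1}.
Hence 2 | a_m for every m ≥ 0, by induction.

2 | a_m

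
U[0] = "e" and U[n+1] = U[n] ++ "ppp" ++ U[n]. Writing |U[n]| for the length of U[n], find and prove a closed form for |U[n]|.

Claim: |U[n]| = 2^{n+2} − 3.

Base case: |U[0]| = 1, and 2^{0+2} − 3 = 1.
Assume |U[r]| = 2^{r+2} − 3.
Then |U[r+1]| = |U[r]| + 3 + |U[r]| = 2|U[r]| + 3 = 2(2^{r+2} − 3) + 3 = 2^{r+3} − 6 + 3 = 2^{r+3} − 3.
So the formula holds for r+1, and by induction |U[n]| = 2^{n+2} − 3 for all n ≥ 0.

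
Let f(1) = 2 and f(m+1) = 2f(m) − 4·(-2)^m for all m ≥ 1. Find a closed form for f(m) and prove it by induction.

Claim: f(m) = 2·2^m + (-2)^m.

Base case: f(1) = 2, and 2·2^1 + (-2)^1 = 4 − 2 = 2.
Assume f(j) = 2·2^j + (-2)^j for some j ≥ 1.
Then f(j+1) = 2f(j) − 4·(-2)^j = 2·(2·2^j + (-2)^j) − 4·(-2)^j = 2·2^{j+1} + 2·(-2)^j − 4·(-2)^j = 2·2^{j+1} − 2·(-2)^j = 2·2^{j+1} + (-2)^{j+1}.
By induction, f(m) = 2·2^m + (-2)^m for all m ≥ 1.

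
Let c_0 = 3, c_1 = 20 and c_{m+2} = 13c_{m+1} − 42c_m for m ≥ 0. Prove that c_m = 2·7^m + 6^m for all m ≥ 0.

Base cases: c_0 = 3 and 2·7^0 + 6^0 = 3; c_1 = 20 and 2·7^1 + 6^1 = 20.
Assume c_j = 2·7^j + 6^j for all 0 ≤ j ≤ r, where r ≥ 1.
Then c_{r+1} = 13c_r − 42c_{r−1} = 13·(2·7^r + 6^r) − 42·(2·7^{r−1} + 6^{r−1}) = 2·(13·7 − 42)7^{r−1} + (13·6 − 42)6^{r−1} = 98·7^{r−1} + 36·6^{r−1} = 2·7^{r+1} + 6^{r+1}.
So the formula holds for r+1, and by strong induction c_m = 2·7^m + 6^m for all m ≥ 0.

c_m = 2·7^m + 6^m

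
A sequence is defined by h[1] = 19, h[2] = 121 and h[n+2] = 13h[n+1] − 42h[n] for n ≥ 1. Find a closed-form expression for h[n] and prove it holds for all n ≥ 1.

Claim: h[n] = 7^n + 2·6^n.

Base cases: h[1] = 19 and 7^1 + 2·6^1 = 19; h[2] = 121 and 7^2 + 2·6^2 = 121.
Assume h[j] = 7^j + 2·6^j for all 1 ≤ j ≤ k, where k ≥ 2.
Then h[k+1] = 13h[k] − 42h[k−1] = 13·(7^k + 2·6^k) − 42·(7^{k−1} + 2·6^{k−1}) = (13·7 − 42)7^{k−1} + 2·(13·6 − 42)6^{k−1} = 49·7^{k−1} + 72·6^{k−1} = 7^{k+1} + 2·6^{k+1}.
This completes the inductive step, so h[n] = 7^n + 2·6^n for all n ≥ 1.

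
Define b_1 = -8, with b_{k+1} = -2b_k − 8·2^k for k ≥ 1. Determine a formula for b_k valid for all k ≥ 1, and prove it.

Claim: b_k = 2·(-2)^k − 2·2^k.

Base case: b_1 = -8, and 2·(-2)^1 − 2·2^1 = -4 − 4 = -8.
Assume b_m = 2·(-2)^m − 2·2^m for some m ≥ 1.
Then b_{m+1} = -2b_m − 8·2^m = -2·(2·(-2)^m − 2·2^m) − 8·2^m = 2·(-2)^{m+1} + 4·2^m − 8·2^m = 2·(-2)^{m+1} − 4·2^m = 2·(-2)^{m+1} − 2·2^{m+1}.
This completes the inductive step, so b_k = 2·(-2)^k − 2·2^k for all k ≥ 1.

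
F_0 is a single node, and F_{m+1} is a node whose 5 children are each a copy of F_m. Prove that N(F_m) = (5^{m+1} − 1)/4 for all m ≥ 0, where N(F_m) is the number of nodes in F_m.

Base case: N(F_0) = 1, and (5^{0+1} − 1)/4 = 1.
Assume N(F_j) = (5^{j+1} − 1)/4.
Then N(F_{j+1}) = 1 + 5N(F_j) = 1 + 5·(5^{j+1} − 1)/4 = 1 + (5^{j+2} − 5)/4 = (4 + 5^{j+2} − 5)/4 = (5^{j+2} − 1)/4.
So the formula holds for j+1, and by induction N(F_m) = (5^{m+1} − 1)/4 for all m ≥ 0.

N(F_m) = (5^{m+1} − 1)/4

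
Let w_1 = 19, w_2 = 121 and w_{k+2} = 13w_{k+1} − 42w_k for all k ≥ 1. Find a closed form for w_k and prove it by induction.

Claim: w_k = 7^k + 2·6^k.

Base cases: w_1 = 19 and 7^1 + 2·6^1 = 19; w_2 = 121 and 7^2 + 2·6^2 = 121.
Assume w_j = 7^j + 2·6^j for all 1 ≤ j ≤ m, where m ≥ 2.
Then w_{m+1} = 13w_m − 42w_{m−1} = 13·(7^m + 2·6^m) − 42·(7^{m−1} + 2·6^{m−1}) = (13·7 − 42)7^{m−1} + 2·(13·6 − 42)6^{m−1} = 49·7^{m−1} + 72·6^{m−1} = 7^{m+1} + 2·6^{m+1}.
Hence w_k = 7^k + 2·6^k for every k ≥ 1, by strong induction.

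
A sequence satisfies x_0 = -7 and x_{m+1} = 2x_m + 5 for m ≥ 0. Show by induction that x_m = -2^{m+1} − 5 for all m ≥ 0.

Base case: x_0 = -7, and -2^{0+1} − 5 = -2 − 5 = -7.
Assume x_r = -2^{r+1} − 5 for some r ≥ 0.
Then x_{r+1} = 2x_r + 5 = 2·(-2^{r+1} − 5) + 5 = -2^{r+2} − 10 + 5 = -2^{r+2} − 5.
This completes the inductive step, so x_m = -2^{m+1} − 5 for all m ≥ 0.

x_m = -2^{m+1} − 5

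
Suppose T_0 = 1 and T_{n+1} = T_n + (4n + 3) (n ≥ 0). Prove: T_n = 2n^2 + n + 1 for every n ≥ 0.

Base case: T_0 = 1, and 2·0^2 + 0 + 1 = 1.
Assume T_m = 2m^2 + m + 1.
Then T_{m+1} = T_m + (4m + 3) = (2m^2 + m + 1) + (4m + 3) = 2m^2 + 5m + 4,
and 2·(m+1)^2 + (m+1) + 1 = 2m^2 + 5m + 4.
This completes the inductive step, so T_n = 2n^2 + n + 1 for all n ≥ 0.

T_n = 2n^2 + n + 1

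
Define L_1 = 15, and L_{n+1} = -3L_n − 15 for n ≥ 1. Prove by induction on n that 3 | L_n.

Base case: L_1 = 15 = 3·5, so 3 | L_1.
Assume 3 | L_j, so L_j = 3t for some integer t.
Then L_{j+1} = -3L_j − 15 = -3·(3t) − 15 = 3(-3t − 5), so 3 | L_{j+1}.
By induction, 3 | L_n for all n ≥ 1.

3 | L_n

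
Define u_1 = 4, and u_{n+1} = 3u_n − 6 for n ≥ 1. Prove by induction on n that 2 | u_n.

Base case: u_1 = 4 = 2·2, so 2 | u_1.
Assume 2 | u_k, so u_k = 2t for some integer t.
Then u_{k+1} = 3u_k − 6 = 3·(2t) − 6 = 2(3t − 3), so 2 | u_{k+1}.
Hence 2 | u_n for every n ≥ 1, by induction.

2 | u_n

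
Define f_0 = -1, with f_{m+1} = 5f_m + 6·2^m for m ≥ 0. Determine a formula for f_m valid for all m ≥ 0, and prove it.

Claim: f_m = 5^m − 2·2^m.

Base case: f_0 = -1, and 5^0 − 2·2^0 = 1 − 2 = -1.
Assume f_k = 5^k − 2·2^k for some k ≥ 0.
Then f_{k+1} = 5f_k + 6·2^k = 5·(5^k − 2·2^k) + 6·2^k = 5^{k+1} − 10·2^k + 6·2^k = 5^{k+1} − 4·2^k = 5^{k+1} − 2·2^{k+1}.
By induction, f_m = 5^m − 2·2^m for all m ≥ 0.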